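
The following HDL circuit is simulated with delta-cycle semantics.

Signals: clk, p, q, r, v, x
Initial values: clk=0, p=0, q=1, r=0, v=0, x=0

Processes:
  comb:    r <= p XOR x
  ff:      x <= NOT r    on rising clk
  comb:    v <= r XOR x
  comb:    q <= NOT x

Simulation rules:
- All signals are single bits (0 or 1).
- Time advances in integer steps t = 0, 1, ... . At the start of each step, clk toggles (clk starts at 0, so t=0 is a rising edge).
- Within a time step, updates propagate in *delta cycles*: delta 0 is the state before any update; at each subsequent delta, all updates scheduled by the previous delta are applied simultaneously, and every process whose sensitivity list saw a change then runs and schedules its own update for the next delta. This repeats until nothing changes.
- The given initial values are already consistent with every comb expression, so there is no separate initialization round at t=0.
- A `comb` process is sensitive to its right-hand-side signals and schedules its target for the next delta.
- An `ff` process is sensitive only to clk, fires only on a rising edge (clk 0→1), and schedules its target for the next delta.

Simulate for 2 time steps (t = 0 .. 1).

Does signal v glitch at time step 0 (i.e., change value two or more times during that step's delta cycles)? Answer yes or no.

yes

t0.Δ0 clk=0 x=0 q=1 p=0 r=0 v=0
t0.Δ1 clk=1 x=0 q=1 p=0 r=0 v=0
t0.Δ2 clk=1 x=1 q=1 p=0 r=0 v=0
t0.Δ3 clk=1 x=1 q=0 p=0 r=1 v=1
t0.Δ4 clk=1 x=1 q=0 p=0 r=1 v=0
t1.Δ0 clk=1 x=1 q=0 p=0 r=1 v=0
t1.Δ1 clk=0 x=1 q=0 p=0 r=1 v=0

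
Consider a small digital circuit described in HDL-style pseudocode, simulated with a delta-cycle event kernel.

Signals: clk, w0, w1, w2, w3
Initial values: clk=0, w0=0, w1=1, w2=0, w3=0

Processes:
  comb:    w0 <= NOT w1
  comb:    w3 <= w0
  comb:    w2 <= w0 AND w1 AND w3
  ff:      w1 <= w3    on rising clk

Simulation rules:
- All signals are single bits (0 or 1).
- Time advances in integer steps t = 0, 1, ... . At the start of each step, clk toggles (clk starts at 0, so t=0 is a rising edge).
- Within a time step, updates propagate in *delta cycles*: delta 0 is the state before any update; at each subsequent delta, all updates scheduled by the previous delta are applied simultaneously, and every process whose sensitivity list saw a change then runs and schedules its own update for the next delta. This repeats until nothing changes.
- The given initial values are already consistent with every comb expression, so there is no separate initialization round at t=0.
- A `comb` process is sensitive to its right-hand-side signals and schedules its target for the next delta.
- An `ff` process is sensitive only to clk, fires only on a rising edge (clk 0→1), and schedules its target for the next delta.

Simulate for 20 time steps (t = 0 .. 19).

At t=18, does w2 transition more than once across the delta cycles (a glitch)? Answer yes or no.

yes

t=0 Δ0: w1=1 clk=0 w2=0 w0=0 w3=0
  Δ1: clk:0→1
  Δ2: w1:1→0
  Δ3: w0:0→1
  Δ4: w3:0→1
  (4Δ to stable)
t=1 Δ0: w1=0 clk=1 w2=0 w0=1 w3=1
  Δ1: clk:1→0
  (1Δ to stable)
t=2 Δ0: w1=0 clk=0 w2=0 w0=1 w3=1
  Δ1: clk:0→1
  Δ2: w1:0→1
  Δ3: w2:0→1, w0:1→0
  Δ4: w2:1→0, w3:1→0
  (4Δ to stable)
t=3 Δ0: w1=1 clk=1 w2=0 w0=0 w3=0
  Δ1: clk:1→0
  (1Δ to stable)
t=4 Δ0: w1=1 clk=0 w2=0 w0=0 w3=0
  Δ1: clk:0→1
  Δ2: w1:1→0
  Δ3: w0:0→1
  Δ4: w3:0→1
  (4Δ to stable)
t=5 Δ0: w1=0 clk=1 w2=0 w0=1 w3=1
  Δ1: clk:1→0
  (1Δ to stable)
t=6 Δ0: w1=0 clk=0 w2=0 w0=1 w3=1
  Δ1: clk:0→1
  Δ2: w1:0→1
  Δ3: w2:0→1, w0:1→0
  Δ4: w2:1→0, w3:1→0
  (4Δ to stable)
t=7 Δ0: w1=1 clk=1 w2=0 w0=0 w3=0
  Δ1: clk:1→0
  (1Δ to stable)
t=8 Δ0: w1=1 clk=0 w2=0 w0=0 w3=0
  Δ1: clk:0→1
  Δ2: w1:1→0
  Δ3: w0:0→1
  Δ4: w3:0→1
  (4Δ to stable)
t=9 Δ0: w1=0 clk=1 w2=0 w0=1 w3=1
  Δ1: clk:1→0
  (1Δ to stable)
t=10 Δ0: w1=0 clk=0 w2=0 w0=1 w3=1
  Δ1: clk:0→1
  Δ2: w1:0→1
  Δ3: w2:0→1, w0:1→0
  Δ4: w2:1→0, w3:1→0
  (4Δ to stable)
t=11 Δ0: w1=1 clk=1 w2=0 w0=0 w3=0
  Δ1: clk:1→0
  (1Δ to stable)
t=12 Δ0: w1=1 clk=0 w2=0 w0=0 w3=0
  Δ1: clk:0→1
  Δ2: w1:1→0
  Δ3: w0:0→1
  Δ4: w3:0→1
  (4Δ to stable)
t=13 Δ0: w1=0 clk=1 w2=0 w0=1 w3=1
  Δ1: clk:1→0
  (1Δ to stable)
t=14 Δ0: w1=0 clk=0 w2=0 w0=1 w3=1
  Δ1: clk:0→1
  Δ2: w1:0→1
  Δ3: w2:0→1, w0:1→0
  Δ4: w2:1→0, w3:1→0
  (4Δ to stable)
t=15 Δ0: w1=1 clk=1 w2=0 w0=0 w3=0
  Δ1: clk:1→0
  (1Δ to stable)
t=16 Δ0: w1=1 clk=0 w2=0 w0=0 w3=0
  Δ1: clk:0→1
  Δ2: w1:1→0
  Δ3: w0:0→1
  Δ4: w3:0→1
  (4Δ to stable)
t=17 Δ0: w1=0 clk=1 w2=0 w0=1 w3=1
  Δ1: clk:1→0
  (1Δ to stable)
t=18 Δ0: w1=0 clk=0 w2=0 w0=1 w3=1
  Δ1: clk:0→1
  Δ2: w1:0→1
  Δ3: w2:0→1, w0:1→0
  Δ4: w2:1→0, w3:1→0
  (4Δ to stable)
t=19 Δ0: w1=1 clk=1 w2=0 w0=0 w3=0
  Δ1: clk:1→0
  (1Δ to stable)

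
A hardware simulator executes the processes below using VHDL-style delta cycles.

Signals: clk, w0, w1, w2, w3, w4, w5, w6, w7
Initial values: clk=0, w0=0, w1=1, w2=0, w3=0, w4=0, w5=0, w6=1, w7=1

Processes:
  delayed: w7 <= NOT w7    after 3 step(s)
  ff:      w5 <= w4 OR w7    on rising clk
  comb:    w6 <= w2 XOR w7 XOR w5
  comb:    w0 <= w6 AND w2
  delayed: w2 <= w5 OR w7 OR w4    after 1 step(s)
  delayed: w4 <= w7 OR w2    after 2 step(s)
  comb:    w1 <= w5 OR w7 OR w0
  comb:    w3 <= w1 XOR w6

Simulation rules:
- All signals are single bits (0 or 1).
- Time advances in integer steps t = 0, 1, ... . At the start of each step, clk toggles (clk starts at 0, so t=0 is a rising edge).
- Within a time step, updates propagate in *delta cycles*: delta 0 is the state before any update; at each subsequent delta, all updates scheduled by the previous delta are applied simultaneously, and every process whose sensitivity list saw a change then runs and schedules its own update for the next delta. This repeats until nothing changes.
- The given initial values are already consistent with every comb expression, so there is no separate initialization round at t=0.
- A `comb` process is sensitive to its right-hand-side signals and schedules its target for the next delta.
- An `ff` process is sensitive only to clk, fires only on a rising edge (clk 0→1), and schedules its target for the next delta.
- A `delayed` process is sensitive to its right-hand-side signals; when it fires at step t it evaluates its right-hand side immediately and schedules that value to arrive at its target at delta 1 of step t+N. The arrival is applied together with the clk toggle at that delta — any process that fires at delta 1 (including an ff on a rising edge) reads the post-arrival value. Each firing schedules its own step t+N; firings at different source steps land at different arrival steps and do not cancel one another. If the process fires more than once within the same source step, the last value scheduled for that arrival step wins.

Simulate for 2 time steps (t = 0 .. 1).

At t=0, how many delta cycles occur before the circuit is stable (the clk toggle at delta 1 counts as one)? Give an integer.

t=0 Δ0: w6=1 clk=0 w5=0 w0=0 w2=0 w1=1 w4=0 w3=0 w7=1
  Δ1: clk:0→1
  Δ2: w5:0→1
  Δ3: w6:1→0
  Δ4: w3:0→1
  (4Δ to stable)
t=1 Δ0: w6=0 clk=1 w5=1 w0=0 w2=0 w1=1 w4=0 w3=1 w7=1
  Δ1: clk:1→0, w2:0→1
  Δ2: w6:0→1
  Δ3: w0:0→1, w3:1→0
  (3Δ to stable)

4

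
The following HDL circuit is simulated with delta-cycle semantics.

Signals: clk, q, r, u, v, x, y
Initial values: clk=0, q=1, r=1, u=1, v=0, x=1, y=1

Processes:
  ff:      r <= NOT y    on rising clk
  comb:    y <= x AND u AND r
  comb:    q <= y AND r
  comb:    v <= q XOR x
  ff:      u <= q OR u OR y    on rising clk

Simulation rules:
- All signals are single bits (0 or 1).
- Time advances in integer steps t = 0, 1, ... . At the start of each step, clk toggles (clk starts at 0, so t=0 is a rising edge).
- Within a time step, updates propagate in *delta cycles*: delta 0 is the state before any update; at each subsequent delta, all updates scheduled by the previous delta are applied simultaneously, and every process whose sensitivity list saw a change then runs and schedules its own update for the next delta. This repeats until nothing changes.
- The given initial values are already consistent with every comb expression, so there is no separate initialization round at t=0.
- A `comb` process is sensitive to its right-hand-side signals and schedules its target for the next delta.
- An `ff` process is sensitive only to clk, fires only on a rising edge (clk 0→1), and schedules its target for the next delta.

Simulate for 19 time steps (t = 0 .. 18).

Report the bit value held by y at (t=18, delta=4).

1

t=0 Δ0: v=0 r=1 u=1 y=1 q=1 x=1 clk=0
  Δ1: clk:0→1
  Δ2: r:1→0
  Δ3: y:1→0, q:1→0
  Δ4: v:0→1
  (4Δ to stable)
t=1 Δ0: v=1 r=0 u=1 y=0 q=0 x=1 clk=1
  Δ1: clk:1→0
  (1Δ to stable)
t=2 Δ0: v=1 r=0 u=1 y=0 q=0 x=1 clk=0
  Δ1: clk:0→1
  Δ2: r:0→1
  Δ3: y:0→1
  Δ4: q:0→1
  Δ5: v:1→0
  (5Δ to stable)
t=3 Δ0: v=0 r=1 u=1 y=1 q=1 x=1 clk=1
  Δ1: clk:1→0
  (1Δ to stable)
t=4 Δ0: v=0 r=1 u=1 y=1 q=1 x=1 clk=0
  Δ1: clk:0→1
  Δ2: r:1→0
  Δ3: y:1→0, q:1→0
  Δ4: v:0→1
  (4Δ to stable)
t=5 Δ0: v=1 r=0 u=1 y=0 q=0 x=1 clk=1
  Δ1: clk:1→0
  (1Δ to stable)
t=6 Δ0: v=1 r=0 u=1 y=0 q=0 x=1 clk=0
  Δ1: clk:0→1
  Δ2: r:0→1
  Δ3: y:0→1
  Δ4: q:0→1
  Δ5: v:1→0
  (5Δ to stable)
t=7 Δ0: v=0 r=1 u=1 y=1 q=1 x=1 clk=1
  Δ1: clk:1→0
  (1Δ to stable)
t=8 Δ0: v=0 r=1 u=1 y=1 q=1 x=1 clk=0
  Δ1: clk:0→1
  Δ2: r:1→0
  Δ3: y:1→0, q:1→0
  Δ4: v:0→1
  (4Δ to stable)
t=9 Δ0: v=1 r=0 u=1 y=0 q=0 x=1 clk=1
  Δ1: clk:1→0
  (1Δ to stable)
t=10 Δ0: v=1 r=0 u=1 y=0 q=0 x=1 clk=0
  Δ1: clk:0→1
  Δ2: r:0→1
  Δ3: y:0→1
  Δ4: q:0→1
  Δ5: v:1→0
  (5Δ to stable)
t=11 Δ0: v=0 r=1 u=1 y=1 q=1 x=1 clk=1
  Δ1: clk:1→0
  (1Δ to stable)
t=12 Δ0: v=0 r=1 u=1 y=1 q=1 x=1 clk=0
  Δ1: clk:0→1
  Δ2: r:1→0
  Δ3: y:1→0, q:1→0
  Δ4: v:0→1
  (4Δ to stable)
t=13 Δ0: v=1 r=0 u=1 y=0 q=0 x=1 clk=1
  Δ1: clk:1→0
  (1Δ to stable)
t=14 Δ0: v=1 r=0 u=1 y=0 q=0 x=1 clk=0
  Δ1: clk:0→1
  Δ2: r:0→1
  Δ3: y:0→1
  Δ4: q:0→1
  Δ5: v:1→0
  (5Δ to stable)
t=15 Δ0: v=0 r=1 u=1 y=1 q=1 x=1 clk=1
  Δ1: clk:1→0
  (1Δ to stable)
t=16 Δ0: v=0 r=1 u=1 y=1 q=1 x=1 clk=0
  Δ1: clk:0→1
  Δ2: r:1→0
  Δ3: y:1→0, q:1→0
  Δ4: v:0→1
  (4Δ to stable)
t=17 Δ0: v=1 r=0 u=1 y=0 q=0 x=1 clk=1
  Δ1: clk:1→0
  (1Δ to stable)
t=18 Δ0: v=1 r=0 u=1 y=0 q=0 x=1 clk=0
  Δ1: clk:0→1
  Δ2: r:0→1
  Δ3: y:0→1
  Δ4: q:0→1
  Δ5: v:1→0
  (5Δ to stable)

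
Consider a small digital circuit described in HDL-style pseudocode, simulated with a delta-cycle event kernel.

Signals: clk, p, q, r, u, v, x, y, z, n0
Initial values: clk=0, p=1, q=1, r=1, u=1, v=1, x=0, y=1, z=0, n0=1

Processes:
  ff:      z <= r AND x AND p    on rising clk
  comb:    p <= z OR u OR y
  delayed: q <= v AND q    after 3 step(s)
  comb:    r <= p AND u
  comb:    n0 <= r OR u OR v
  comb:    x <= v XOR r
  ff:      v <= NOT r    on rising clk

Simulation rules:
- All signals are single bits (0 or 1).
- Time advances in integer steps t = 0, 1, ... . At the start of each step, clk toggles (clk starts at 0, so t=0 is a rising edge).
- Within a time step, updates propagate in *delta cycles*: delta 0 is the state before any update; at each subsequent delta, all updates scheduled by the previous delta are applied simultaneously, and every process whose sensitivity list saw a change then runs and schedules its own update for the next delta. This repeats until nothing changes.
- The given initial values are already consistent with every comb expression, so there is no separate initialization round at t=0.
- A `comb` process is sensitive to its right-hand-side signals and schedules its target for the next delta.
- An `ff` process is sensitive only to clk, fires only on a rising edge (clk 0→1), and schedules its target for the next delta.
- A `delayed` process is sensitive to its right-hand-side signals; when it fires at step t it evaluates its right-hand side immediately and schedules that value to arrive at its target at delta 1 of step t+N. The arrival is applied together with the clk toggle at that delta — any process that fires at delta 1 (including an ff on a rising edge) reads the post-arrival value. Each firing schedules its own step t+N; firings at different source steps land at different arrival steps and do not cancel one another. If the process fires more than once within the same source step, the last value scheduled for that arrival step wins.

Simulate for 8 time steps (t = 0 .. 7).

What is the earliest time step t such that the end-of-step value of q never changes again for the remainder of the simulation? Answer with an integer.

t0.Δ0 r=1 clk=0 p=1 v=1 z=0 q=1 x=0 u=1 y=1 n0=1
t0.Δ1 r=1 clk=1 p=1 v=1 z=0 q=1 x=0 u=1 y=1 n0=1
t0.Δ2 r=1 clk=1 p=1 v=0 z=0 q=1 x=0 u=1 y=1 n0=1
t0.Δ3 r=1 clk=1 p=1 v=0 z=0 q=1 x=1 u=1 y=1 n0=1
t1.Δ0 r=1 clk=1 p=1 v=0 z=0 q=1 x=1 u=1 y=1 n0=1
t1.Δ1 r=1 clk=0 p=1 v=0 z=0 q=1 x=1 u=1 y=1 n0=1
t2.Δ0 r=1 clk=0 p=1 v=0 z=0 q=1 x=1 u=1 y=1 n0=1
t2.Δ1 r=1 clk=1 p=1 v=0 z=0 q=1 x=1 u=1 y=1 n0=1
t2.Δ2 r=1 clk=1 p=1 v=0 z=1 q=1 x=1 u=1 y=1 n0=1
t3.Δ0 r=1 clk=1 p=1 v=0 z=1 q=1 x=1 u=1 y=1 n0=1
t3.Δ1 r=1 clk=0 p=1 v=0 z=1 q=0 x=1 u=1 y=1 n0=1
t4.Δ0 r=1 clk=0 p=1 v=0 z=1 q=0 x=1 u=1 y=1 n0=1
t4.Δ1 r=1 clk=1 p=1 v=0 z=1 q=0 x=1 u=1 y=1 n0=1
t5.Δ0 r=1 clk=1 p=1 v=0 z=1 q=0 x=1 u=1 y=1 n0=1
t5.Δ1 r=1 clk=0 p=1 v=0 z=1 q=0 x=1 u=1 y=1 n0=1
t6.Δ0 r=1 clk=0 p=1 v=0 z=1 q=0 x=1 u=1 y=1 n0=1
t6.Δ1 r=1 clk=1 p=1 v=0 z=1 q=0 x=1 u=1 y=1 n0=1
t7.Δ0 r=1 clk=1 p=1 v=0 z=1 q=0 x=1 u=1 y=1 n0=1
t7.Δ1 r=1 clk=0 p=1 v=0 z=1 q=0 x=1 u=1 y=1 n0=1

3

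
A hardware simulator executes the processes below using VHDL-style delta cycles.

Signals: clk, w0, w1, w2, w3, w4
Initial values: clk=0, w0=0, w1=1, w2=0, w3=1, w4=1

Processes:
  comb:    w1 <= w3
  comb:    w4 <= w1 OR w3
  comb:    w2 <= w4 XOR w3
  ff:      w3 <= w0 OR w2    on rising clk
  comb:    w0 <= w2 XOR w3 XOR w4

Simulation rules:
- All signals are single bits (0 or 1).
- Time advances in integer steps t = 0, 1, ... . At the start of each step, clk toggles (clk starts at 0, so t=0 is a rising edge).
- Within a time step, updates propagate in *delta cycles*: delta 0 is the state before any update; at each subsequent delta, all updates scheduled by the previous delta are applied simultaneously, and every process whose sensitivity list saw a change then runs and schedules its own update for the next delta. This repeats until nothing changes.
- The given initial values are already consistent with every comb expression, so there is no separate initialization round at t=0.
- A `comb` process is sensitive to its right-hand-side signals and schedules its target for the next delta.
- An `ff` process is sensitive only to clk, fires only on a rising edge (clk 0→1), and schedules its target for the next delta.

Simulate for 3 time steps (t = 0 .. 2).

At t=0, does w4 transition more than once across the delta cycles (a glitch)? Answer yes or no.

t=0 Δ0: w3=1 w2=0 w4=1 w1=1 clk=0 w0=0
  Δ1: clk:0→1
  Δ2: w3:1→0
  Δ3: w2:0→1, w1:1→0, w0:0→1
  Δ4: w4:1→0, w0:1→0
  Δ5: w2:1→0, w0:0→1
  Δ6: w0:1→0
  (6Δ to stable)
t=1 Δ0: w3=0 w2=0 w4=0 w1=0 clk=1 w0=0
  Δ1: clk:1→0
  (1Δ to stable)
t=2 Δ0: w3=0 w2=0 w4=0 w1=0 clk=0 w0=0
  Δ1: clk:0→1
  (1Δ to stable)

no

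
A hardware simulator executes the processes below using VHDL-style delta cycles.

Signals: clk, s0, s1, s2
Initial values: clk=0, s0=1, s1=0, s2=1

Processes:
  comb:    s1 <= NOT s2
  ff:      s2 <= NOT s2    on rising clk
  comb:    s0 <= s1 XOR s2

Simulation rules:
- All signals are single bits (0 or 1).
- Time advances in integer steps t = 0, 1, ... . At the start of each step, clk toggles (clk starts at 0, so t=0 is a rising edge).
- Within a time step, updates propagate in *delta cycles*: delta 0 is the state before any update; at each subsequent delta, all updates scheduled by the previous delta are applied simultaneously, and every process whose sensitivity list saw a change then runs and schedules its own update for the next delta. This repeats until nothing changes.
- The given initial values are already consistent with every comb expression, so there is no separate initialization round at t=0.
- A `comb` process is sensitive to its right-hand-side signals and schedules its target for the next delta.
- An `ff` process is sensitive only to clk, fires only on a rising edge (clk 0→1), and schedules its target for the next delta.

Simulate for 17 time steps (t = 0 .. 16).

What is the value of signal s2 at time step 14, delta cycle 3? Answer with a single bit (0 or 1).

t0.Δ0 s2=1 s1=0 s0=1 clk=0
t0.Δ1 s2=1 s1=0 s0=1 clk=1
t0.Δ2 s2=0 s1=0 s0=1 clk=1
t0.Δ3 s2=0 s1=1 s0=0 clk=1
t0.Δ4 s2=0 s1=1 s0=1 clk=1
t1.Δ0 s2=0 s1=1 s0=1 clk=1
t1.Δ1 s2=0 s1=1 s0=1 clk=0
t2.Δ0 s2=0 s1=1 s0=1 clk=0
t2.Δ1 s2=0 s1=1 s0=1 clk=1
t2.Δ2 s2=1 s1=1 s0=1 clk=1
t2.Δ3 s2=1 s1=0 s0=0 clk=1
t2.Δ4 s2=1 s1=0 s0=1 clk=1
t3.Δ0 s2=1 s1=0 s0=1 clk=1
t3.Δ1 s2=1 s1=0 s0=1 clk=0
t4.Δ0 s2=1 s1=0 s0=1 clk=0
t4.Δ1 s2=1 s1=0 s0=1 clk=1
t4.Δ2 s2=0 s1=0 s0=1 clk=1
t4.Δ3 s2=0 s1=1 s0=0 clk=1
t4.Δ4 s2=0 s1=1 s0=1 clk=1
t5.Δ0 s2=0 s1=1 s0=1 clk=1
t5.Δ1 s2=0 s1=1 s0=1 clk=0
t6.Δ0 s2=0 s1=1 s0=1 clk=0
t6.Δ1 s2=0 s1=1 s0=1 clk=1
t6.Δ2 s2=1 s1=1 s0=1 clk=1
t6.Δ3 s2=1 s1=0 s0=0 clk=1
t6.Δ4 s2=1 s1=0 s0=1 clk=1
t7.Δ0 s2=1 s1=0 s0=1 clk=1
t7.Δ1 s2=1 s1=0 s0=1 clk=0
t8.Δ0 s2=1 s1=0 s0=1 clk=0
t8.Δ1 s2=1 s1=0 s0=1 clk=1
t8.Δ2 s2=0 s1=0 s0=1 clk=1
t8.Δ3 s2=0 s1=1 s0=0 clk=1
t8.Δ4 s2=0 s1=1 s0=1 clk=1
t9.Δ0 s2=0 s1=1 s0=1 clk=1
t9.Δ1 s2=0 s1=1 s0=1 clk=0
t10.Δ0 s2=0 s1=1 s0=1 clk=0
t10.Δ1 s2=0 s1=1 s0=1 clk=1
t10.Δ2 s2=1 s1=1 s0=1 clk=1
t10.Δ3 s2=1 s1=0 s0=0 clk=1
t10.Δ4 s2=1 s1=0 s0=1 clk=1
t11.Δ0 s2=1 s1=0 s0=1 clk=1
t11.Δ1 s2=1 s1=0 s0=1 clk=0
t12.Δ0 s2=1 s1=0 s0=1 clk=0
t12.Δ1 s2=1 s1=0 s0=1 clk=1
t12.Δ2 s2=0 s1=0 s0=1 clk=1
t12.Δ3 s2=0 s1=1 s0=0 clk=1
t12.Δ4 s2=0 s1=1 s0=1 clk=1
t13.Δ0 s2=0 s1=1 s0=1 clk=1
t13.Δ1 s2=0 s1=1 s0=1 clk=0
t14.Δ0 s2=0 s1=1 s0=1 clk=0
t14.Δ1 s2=0 s1=1 s0=1 clk=1
t14.Δ2 s2=1 s1=1 s0=1 clk=1
t14.Δ3 s2=1 s1=0 s0=0 clk=1
t14.Δ4 s2=1 s1=0 s0=1 clk=1
t15.Δ0 s2=1 s1=0 s0=1 clk=1
t15.Δ1 s2=1 s1=0 s0=1 clk=0
t16.Δ0 s2=1 s1=0 s0=1 clk=0
t16.Δ1 s2=1 s1=0 s0=1 clk=1
t16.Δ2 s2=0 s1=0 s0=1 clk=1
t16.Δ3 s2=0 s1=1 s0=0 clk=1
t16.Δ4 s2=0 s1=1 s0=1 clk=1

1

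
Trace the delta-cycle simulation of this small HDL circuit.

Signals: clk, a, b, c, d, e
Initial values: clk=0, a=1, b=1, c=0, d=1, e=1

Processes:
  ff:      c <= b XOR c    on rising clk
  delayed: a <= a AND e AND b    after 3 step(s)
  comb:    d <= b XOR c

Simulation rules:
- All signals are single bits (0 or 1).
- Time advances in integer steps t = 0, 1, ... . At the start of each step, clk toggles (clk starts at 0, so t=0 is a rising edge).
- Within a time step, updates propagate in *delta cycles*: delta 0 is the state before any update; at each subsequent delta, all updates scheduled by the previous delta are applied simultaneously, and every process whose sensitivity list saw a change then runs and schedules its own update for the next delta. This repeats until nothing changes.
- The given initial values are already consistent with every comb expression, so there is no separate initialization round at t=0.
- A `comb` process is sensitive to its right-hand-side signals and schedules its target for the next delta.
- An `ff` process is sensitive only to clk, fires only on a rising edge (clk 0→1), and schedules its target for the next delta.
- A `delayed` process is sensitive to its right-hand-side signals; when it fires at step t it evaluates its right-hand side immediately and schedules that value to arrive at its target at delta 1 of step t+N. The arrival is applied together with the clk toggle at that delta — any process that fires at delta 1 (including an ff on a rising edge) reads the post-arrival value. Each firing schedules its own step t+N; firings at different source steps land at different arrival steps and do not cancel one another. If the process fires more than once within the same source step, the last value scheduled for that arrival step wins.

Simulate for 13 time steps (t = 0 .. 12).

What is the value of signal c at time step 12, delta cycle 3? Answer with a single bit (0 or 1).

1

t=0 Δ0: e=1 a=1 b=1 c=0 d=1 clk=0
  Δ1: clk:0→1
  Δ2: c:0→1
  Δ3: d:1→0
  (3Δ to stable)
t=1 Δ0: e=1 a=1 b=1 c=1 d=0 clk=1
  Δ1: clk:1→0
  (1Δ to stable)
t=2 Δ0: e=1 a=1 b=1 c=1 d=0 clk=0
  Δ1: clk:0→1
  Δ2: c:1→0
  Δ3: d:0→1
  (3Δ to stable)
t=3 Δ0: e=1 a=1 b=1 c=0 d=1 clk=1
  Δ1: clk:1→0
  (1Δ to stable)
t=4 Δ0: e=1 a=1 b=1 c=0 d=1 clk=0
  Δ1: clk:0→1
  Δ2: c:0→1
  Δ3: d:1→0
  (3Δ to stable)
t=5 Δ0: e=1 a=1 b=1 c=1 d=0 clk=1
  Δ1: clk:1→0
  (1Δ to stable)
t=6 Δ0: e=1 a=1 b=1 c=1 d=0 clk=0
  Δ1: clk:0→1
  Δ2: c:1→0
  Δ3: d:0→1
  (3Δ to stable)
t=7 Δ0: e=1 a=1 b=1 c=0 d=1 clk=1
  Δ1: clk:1→0
  (1Δ to stable)
t=8 Δ0: e=1 a=1 b=1 c=0 d=1 clk=0
  Δ1: clk:0→1
  Δ2: c:0→1
  Δ3: d:1→0
  (3Δ to stable)
t=9 Δ0: e=1 a=1 b=1 c=1 d=0 clk=1
  Δ1: clk:1→0
  (1Δ to stable)
t=10 Δ0: e=1 a=1 b=1 c=1 d=0 clk=0
  Δ1: clk:0→1
  Δ2: c:1→0
  Δ3: d:0→1
  (3Δ to stable)
t=11 Δ0: e=1 a=1 b=1 c=0 d=1 clk=1
  Δ1: clk:1→0
  (1Δ to stable)
t=12 Δ0: e=1 a=1 b=1 c=0 d=1 clk=0
  Δ1: clk:0→1
  Δ2: c:0→1
  Δ3: d:1→0
  (3Δ to stable)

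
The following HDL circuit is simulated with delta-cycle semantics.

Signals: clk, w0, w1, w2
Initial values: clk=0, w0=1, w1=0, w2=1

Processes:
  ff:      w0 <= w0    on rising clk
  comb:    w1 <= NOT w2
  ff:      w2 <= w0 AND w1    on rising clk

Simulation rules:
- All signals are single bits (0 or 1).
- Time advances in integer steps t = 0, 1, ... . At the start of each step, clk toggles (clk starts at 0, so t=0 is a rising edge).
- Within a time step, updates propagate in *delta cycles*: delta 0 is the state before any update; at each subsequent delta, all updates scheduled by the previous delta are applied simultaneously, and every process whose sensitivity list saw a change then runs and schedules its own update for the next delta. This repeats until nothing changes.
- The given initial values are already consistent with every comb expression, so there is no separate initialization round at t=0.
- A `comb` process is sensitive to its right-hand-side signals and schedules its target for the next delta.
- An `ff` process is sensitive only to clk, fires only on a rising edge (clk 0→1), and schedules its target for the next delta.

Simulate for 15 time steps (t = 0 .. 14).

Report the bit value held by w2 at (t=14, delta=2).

t=0 Δ0: w1=0 w2=1 clk=0 w0=1
  Δ1: clk:0→1
  Δ2: w2:1→0
  Δ3: w1:0→1
  (3Δ to stable)
t=1 Δ0: w1=1 w2=0 clk=1 w0=1
  Δ1: clk:1→0
  (1Δ to stable)
t=2 Δ0: w1=1 w2=0 clk=0 w0=1
  Δ1: clk:0→1
  Δ2: w2:0→1
  Δ3: w1:1→0
  (3Δ to stable)
t=3 Δ0: w1=0 w2=1 clk=1 w0=1
  Δ1: clk:1→0
  (1Δ to stable)
t=4 Δ0: w1=0 w2=1 clk=0 w0=1
  Δ1: clk:0→1
  Δ2: w2:1→0
  Δ3: w1:0→1
  (3Δ to stable)
t=5 Δ0: w1=1 w2=0 clk=1 w0=1
  Δ1: clk:1→0
  (1Δ to stable)
t=6 Δ0: w1=1 w2=0 clk=0 w0=1
  Δ1: clk:0→1
  Δ2: w2:0→1
  Δ3: w1:1→0
  (3Δ to stable)
t=7 Δ0: w1=0 w2=1 clk=1 w0=1
  Δ1: clk:1→0
  (1Δ to stable)
t=8 Δ0: w1=0 w2=1 clk=0 w0=1
  Δ1: clk:0→1
  Δ2: w2:1→0
  Δ3: w1:0→1
  (3Δ to stable)
t=9 Δ0: w1=1 w2=0 clk=1 w0=1
  Δ1: clk:1→0
  (1Δ to stable)
t=10 Δ0: w1=1 w2=0 clk=0 w0=1
  Δ1: clk:0→1
  Δ2: w2:0→1
  Δ3: w1:1→0
  (3Δ to stable)
t=11 Δ0: w1=0 w2=1 clk=1 w0=1
  Δ1: clk:1→0
  (1Δ to stable)
t=12 Δ0: w1=0 w2=1 clk=0 w0=1
  Δ1: clk:0→1
  Δ2: w2:1→0
  Δ3: w1:0→1
  (3Δ to stable)
t=13 Δ0: w1=1 w2=0 clk=1 w0=1
  Δ1: clk:1→0
  (1Δ to stable)
t=14 Δ0: w1=1 w2=0 clk=0 w0=1
  Δ1: clk:0→1
  Δ2: w2:0→1
  Δ3: w1:1→0
  (3Δ to stable)

1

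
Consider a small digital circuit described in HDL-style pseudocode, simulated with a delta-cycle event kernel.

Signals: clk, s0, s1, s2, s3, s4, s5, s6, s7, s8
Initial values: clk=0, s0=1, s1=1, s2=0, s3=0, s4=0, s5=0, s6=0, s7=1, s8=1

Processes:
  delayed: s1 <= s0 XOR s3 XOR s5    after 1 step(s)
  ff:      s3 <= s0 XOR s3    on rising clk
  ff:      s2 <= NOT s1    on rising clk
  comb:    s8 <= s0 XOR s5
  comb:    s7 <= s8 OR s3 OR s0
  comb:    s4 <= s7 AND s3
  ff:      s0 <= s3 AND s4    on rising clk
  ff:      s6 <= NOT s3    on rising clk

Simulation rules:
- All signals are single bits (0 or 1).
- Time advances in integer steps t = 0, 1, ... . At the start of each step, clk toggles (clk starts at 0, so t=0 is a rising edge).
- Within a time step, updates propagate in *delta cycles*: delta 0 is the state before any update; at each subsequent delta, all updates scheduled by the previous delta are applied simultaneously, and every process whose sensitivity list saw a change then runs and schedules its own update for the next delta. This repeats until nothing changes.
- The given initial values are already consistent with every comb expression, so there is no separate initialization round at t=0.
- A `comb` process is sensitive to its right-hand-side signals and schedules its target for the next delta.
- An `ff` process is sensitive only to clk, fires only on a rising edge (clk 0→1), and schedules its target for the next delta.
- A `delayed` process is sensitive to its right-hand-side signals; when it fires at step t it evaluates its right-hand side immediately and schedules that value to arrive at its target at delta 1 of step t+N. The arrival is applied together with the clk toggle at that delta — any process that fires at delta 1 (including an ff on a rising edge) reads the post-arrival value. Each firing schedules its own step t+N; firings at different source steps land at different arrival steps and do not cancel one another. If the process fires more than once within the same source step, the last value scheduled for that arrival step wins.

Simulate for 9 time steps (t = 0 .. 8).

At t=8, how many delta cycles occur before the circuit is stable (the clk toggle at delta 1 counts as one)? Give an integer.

3

[bits: s0,s5,s4,s2,s8,s6,s7,clk,s3,s1]
t=0: Δ0=1000101001 Δ1=1000101101 Δ2=0000111111 Δ3=0010011111 | 3Δ
t=1: Δ0=0010011111 Δ1=0010011011 | 1Δ
t=2: Δ0=0010011011 Δ1=0010011111 Δ2=1010001111 Δ3=1010101111 | 3Δ
t=3: Δ0=1010101111 Δ1=1010101010 | 1Δ
t=4: Δ0=1010101010 Δ1=1010101110 Δ2=1011101100 Δ3=1001101100 | 3Δ
t=5: Δ0=1001101100 Δ1=1001101001 | 1Δ
t=6: Δ0=1001101001 Δ1=1001101101 Δ2=0000111111 Δ3=0010011111 | 3Δ
t=7: Δ0=0010011111 Δ1=0010011011 | 1Δ
t=8: Δ0=0010011011 Δ1=0010011111 Δ2=1010001111 Δ3=1010101111 | 3Δ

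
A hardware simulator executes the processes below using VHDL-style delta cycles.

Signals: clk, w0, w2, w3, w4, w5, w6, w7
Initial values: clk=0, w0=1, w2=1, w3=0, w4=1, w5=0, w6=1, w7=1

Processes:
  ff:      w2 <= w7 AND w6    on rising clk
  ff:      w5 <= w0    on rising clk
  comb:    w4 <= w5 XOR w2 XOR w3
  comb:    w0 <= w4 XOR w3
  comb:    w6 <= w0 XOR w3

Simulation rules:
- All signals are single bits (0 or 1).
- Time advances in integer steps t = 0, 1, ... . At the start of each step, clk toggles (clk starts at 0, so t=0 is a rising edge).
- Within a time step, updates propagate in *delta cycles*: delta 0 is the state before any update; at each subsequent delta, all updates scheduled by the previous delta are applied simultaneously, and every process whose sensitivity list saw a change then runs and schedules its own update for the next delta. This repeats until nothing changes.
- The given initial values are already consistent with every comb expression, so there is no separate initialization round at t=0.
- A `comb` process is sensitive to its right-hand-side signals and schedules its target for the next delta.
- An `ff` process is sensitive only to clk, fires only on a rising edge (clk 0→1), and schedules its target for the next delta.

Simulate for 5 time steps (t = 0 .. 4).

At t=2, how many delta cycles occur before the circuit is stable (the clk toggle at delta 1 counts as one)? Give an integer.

t0.Δ0 clk=0 w4=1 w3=0 w7=1 w2=1 w0=1 w6=1 w5=0
t0.Δ1 clk=1 w4=1 w3=0 w7=1 w2=1 w0=1 w6=1 w5=0
t0.Δ2 clk=1 w4=1 w3=0 w7=1 w2=1 w0=1 w6=1 w5=1
t0.Δ3 clk=1 w4=0 w3=0 w7=1 w2=1 w0=1 w6=1 w5=1
t0.Δ4 clk=1 w4=0 w3=0 w7=1 w2=1 w0=0 w6=1 w5=1
t0.Δ5 clk=1 w4=0 w3=0 w7=1 w2=1 w0=0 w6=0 w5=1
t1.Δ0 clk=1 w4=0 w3=0 w7=1 w2=1 w0=0 w6=0 w5=1
t1.Δ1 clk=0 w4=0 w3=0 w7=1 w2=1 w0=0 w6=0 w5=1
t2.Δ0 clk=0 w4=0 w3=0 w7=1 w2=1 w0=0 w6=0 w5=1
t2.Δ1 clk=1 w4=0 w3=0 w7=1 w2=1 w0=0 w6=0 w5=1
t2.Δ2 clk=1 w4=0 w3=0 w7=1 w2=0 w0=0 w6=0 w5=0
t3.Δ0 clk=1 w4=0 w3=0 w7=1 w2=0 w0=0 w6=0 w5=0
t3.Δ1 clk=0 w4=0 w3=0 w7=1 w2=0 w0=0 w6=0 w5=0
t4.Δ0 clk=0 w4=0 w3=0 w7=1 w2=0 w0=0 w6=0 w5=0
t4.Δ1 clk=1 w4=0 w3=0 w7=1 w2=0 w0=0 w6=0 w5=0

2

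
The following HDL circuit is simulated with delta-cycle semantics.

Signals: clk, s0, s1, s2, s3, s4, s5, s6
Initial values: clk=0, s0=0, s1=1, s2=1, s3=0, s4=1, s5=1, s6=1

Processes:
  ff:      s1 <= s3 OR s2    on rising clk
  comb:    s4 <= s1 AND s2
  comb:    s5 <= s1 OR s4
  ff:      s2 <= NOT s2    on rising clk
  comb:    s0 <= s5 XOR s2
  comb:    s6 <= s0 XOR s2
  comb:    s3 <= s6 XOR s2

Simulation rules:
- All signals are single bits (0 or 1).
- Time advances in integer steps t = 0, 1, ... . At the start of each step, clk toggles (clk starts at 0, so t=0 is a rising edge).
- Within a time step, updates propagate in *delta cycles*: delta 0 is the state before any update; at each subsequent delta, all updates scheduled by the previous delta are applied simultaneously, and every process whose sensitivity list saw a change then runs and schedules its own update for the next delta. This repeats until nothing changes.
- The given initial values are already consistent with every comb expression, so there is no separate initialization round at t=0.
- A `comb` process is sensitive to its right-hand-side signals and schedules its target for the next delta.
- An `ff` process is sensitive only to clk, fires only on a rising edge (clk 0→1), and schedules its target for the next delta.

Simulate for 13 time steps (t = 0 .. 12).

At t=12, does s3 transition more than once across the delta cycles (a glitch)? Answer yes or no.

yes

t=0 Δ0: s4=1 s6=1 s1=1 s5=1 s2=1 s0=0 s3=0 clk=0
  Δ1: clk:0→1
  Δ2: s2:1→0
  Δ3: s4:1→0, s6:1→0, s0:0→1, s3:0→1
  Δ4: s6:0→1, s3:1→0
  Δ5: s3:0→1
  (5Δ to stable)
t=1 Δ0: s4=0 s6=1 s1=1 s5=1 s2=0 s0=1 s3=1 clk=1
  Δ1: clk:1→0
  (1Δ to stable)
t=2 Δ0: s4=0 s6=1 s1=1 s5=1 s2=0 s0=1 s3=1 clk=0
  Δ1: clk:0→1
  Δ2: s2:0→1
  Δ3: s4:0→1, s6:1→0, s0:1→0, s3:1→0
  Δ4: s6:0→1, s3:0→1
  Δ5: s3:1→0
  (5Δ to stable)
t=3 Δ0: s4=1 s6=1 s1=1 s5=1 s2=1 s0=0 s3=0 clk=1
  Δ1: clk:1→0
  (1Δ to stable)
t=4 Δ0: s4=1 s6=1 s1=1 s5=1 s2=1 s0=0 s3=0 clk=0
  Δ1: clk:0→1
  Δ2: s2:1→0
  Δ3: s4:1→0, s6:1→0, s0:0→1, s3:0→1
  Δ4: s6:0→1, s3:1→0
  Δ5: s3:0→1
  (5Δ to stable)
t=5 Δ0: s4=0 s6=1 s1=1 s5=1 s2=0 s0=1 s3=1 clk=1
  Δ1: clk:1→0
  (1Δ to stable)
t=6 Δ0: s4=0 s6=1 s1=1 s5=1 s2=0 s0=1 s3=1 clk=0
  Δ1: clk:0→1
  Δ2: s2:0→1
  Δ3: s4:0→1, s6:1→0, s0:1→0, s3:1→0
  Δ4: s6:0→1, s3:0→1
  Δ5: s3:1→0
  (5Δ to stable)
t=7 Δ0: s4=1 s6=1 s1=1 s5=1 s2=1 s0=0 s3=0 clk=1
  Δ1: clk:1→0
  (1Δ to stable)
t=8 Δ0: s4=1 s6=1 s1=1 s5=1 s2=1 s0=0 s3=0 clk=0
  Δ1: clk:0→1
  Δ2: s2:1→0
  Δ3: s4:1→0, s6:1→0, s0:0→1, s3:0→1
  Δ4: s6:0→1, s3:1→0
  Δ5: s3:0→1
  (5Δ to stable)
t=9 Δ0: s4=0 s6=1 s1=1 s5=1 s2=0 s0=1 s3=1 clk=1
  Δ1: clk:1→0
  (1Δ to stable)
t=10 Δ0: s4=0 s6=1 s1=1 s5=1 s2=0 s0=1 s3=1 clk=0
  Δ1: clk:0→1
  Δ2: s2:0→1
  Δ3: s4:0→1, s6:1→0, s0:1→0, s3:1→0
  Δ4: s6:0→1, s3:0→1
  Δ5: s3:1→0
  (5Δ to stable)
t=11 Δ0: s4=1 s6=1 s1=1 s5=1 s2=1 s0=0 s3=0 clk=1
  Δ1: clk:1→0
  (1Δ to stable)
t=12 Δ0: s4=1 s6=1 s1=1 s5=1 s2=1 s0=0 s3=0 clk=0
  Δ1: clk:0→1
  Δ2: s2:1→0
  Δ3: s4:1→0, s6:1→0, s0:0→1, s3:0→1
  Δ4: s6:0→1, s3:1→0
  Δ5: s3:0→1
  (5Δ to stable)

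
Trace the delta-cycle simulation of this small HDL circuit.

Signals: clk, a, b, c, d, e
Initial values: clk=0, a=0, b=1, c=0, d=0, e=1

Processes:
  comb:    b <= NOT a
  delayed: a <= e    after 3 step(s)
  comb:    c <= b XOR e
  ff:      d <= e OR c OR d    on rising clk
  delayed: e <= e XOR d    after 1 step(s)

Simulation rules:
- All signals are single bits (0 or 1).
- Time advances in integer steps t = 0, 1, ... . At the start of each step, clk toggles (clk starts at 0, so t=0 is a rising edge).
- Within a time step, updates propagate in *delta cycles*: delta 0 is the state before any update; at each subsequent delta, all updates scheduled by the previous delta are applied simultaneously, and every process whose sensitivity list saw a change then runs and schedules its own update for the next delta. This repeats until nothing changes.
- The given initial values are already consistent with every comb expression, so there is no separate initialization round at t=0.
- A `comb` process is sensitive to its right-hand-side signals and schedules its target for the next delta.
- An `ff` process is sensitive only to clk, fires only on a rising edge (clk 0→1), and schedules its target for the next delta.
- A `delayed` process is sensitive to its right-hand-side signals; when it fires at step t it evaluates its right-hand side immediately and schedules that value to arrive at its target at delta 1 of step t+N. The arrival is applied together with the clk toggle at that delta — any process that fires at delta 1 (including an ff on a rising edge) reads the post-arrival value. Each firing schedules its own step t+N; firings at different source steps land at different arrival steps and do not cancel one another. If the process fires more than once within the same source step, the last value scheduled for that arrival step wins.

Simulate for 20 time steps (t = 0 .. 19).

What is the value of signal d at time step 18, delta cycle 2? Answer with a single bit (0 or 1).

1

t=0 Δ0: clk=0 d=0 c=0 a=0 b=1 e=1
  Δ1: clk:0→1
  Δ2: d:0→1
  (2Δ to stable)
t=1 Δ0: clk=1 d=1 c=0 a=0 b=1 e=1
  Δ1: clk:1→0, e:1→0
  Δ2: c:0→1
  (2Δ to stable)
t=2 Δ0: clk=0 d=1 c=1 a=0 b=1 e=0
  Δ1: clk:0→1, e:0→1
  Δ2: c:1→0
  (2Δ to stable)
t=3 Δ0: clk=1 d=1 c=0 a=0 b=1 e=1
  Δ1: clk:1→0, e:1→0
  Δ2: c:0→1
  (2Δ to stable)
t=4 Δ0: clk=0 d=1 c=1 a=0 b=1 e=0
  Δ1: clk:0→1, e:0→1
  Δ2: c:1→0
  (2Δ to stable)
t=5 Δ0: clk=1 d=1 c=0 a=0 b=1 e=1
  Δ1: clk:1→0, a:0→1, e:1→0
  Δ2: c:0→1, b:1→0
  Δ3: c:1→0
  (3Δ to stable)
t=6 Δ0: clk=0 d=1 c=0 a=1 b=0 e=0
  Δ1: clk:0→1, a:1→0, e:0→1
  Δ2: c:0→1, b:0→1
  Δ3: c:1→0
  (3Δ to stable)
t=7 Δ0: clk=1 d=1 c=0 a=0 b=1 e=1
  Δ1: clk:1→0, a:0→1, e:1→0
  Δ2: c:0→1, b:1→0
  Δ3: c:1→0
  (3Δ to stable)
t=8 Δ0: clk=0 d=1 c=0 a=1 b=0 e=0
  Δ1: clk:0→1, a:1→0, e:0→1
  Δ2: c:0→1, b:0→1
  Δ3: c:1→0
  (3Δ to stable)
t=9 Δ0: clk=1 d=1 c=0 a=0 b=1 e=1
  Δ1: clk:1→0, a:0→1, e:1→0
  Δ2: c:0→1, b:1→0
  Δ3: c:1→0
  (3Δ to stable)
t=10 Δ0: clk=0 d=1 c=0 a=1 b=0 e=0
  Δ1: clk:0→1, a:1→0, e:0→1
  Δ2: c:0→1, b:0→1
  Δ3: c:1→0
  (3Δ to stable)
t=11 Δ0: clk=1 d=1 c=0 a=0 b=1 e=1
  Δ1: clk:1→0, a:0→1, e:1→0
  Δ2: c:0→1, b:1→0
  Δ3: c:1→0
  (3Δ to stable)
t=12 Δ0: clk=0 d=1 c=0 a=1 b=0 e=0
  Δ1: clk:0→1, a:1→0, e:0→1
  Δ2: c:0→1, b:0→1
  Δ3: c:1→0
  (3Δ to stable)
t=13 Δ0: clk=1 d=1 c=0 a=0 b=1 e=1
  Δ1: clk:1→0, a:0→1, e:1→0
  Δ2: c:0→1, b:1→0
  Δ3: c:1→0
  (3Δ to stable)
t=14 Δ0: clk=0 d=1 c=0 a=1 b=0 e=0
  Δ1: clk:0→1, a:1→0, e:0→1
  Δ2: c:0→1, b:0→1
  Δ3: c:1→0
  (3Δ to stable)
t=15 Δ0: clk=1 d=1 c=0 a=0 b=1 e=1
  Δ1: clk:1→0, a:0→1, e:1→0
  Δ2: c:0→1, b:1→0
  Δ3: c:1→0
  (3Δ to stable)
t=16 Δ0: clk=0 d=1 c=0 a=1 b=0 e=0
  Δ1: clk:0→1, a:1→0, e:0→1
  Δ2: c:0→1, b:0→1
  Δ3: c:1→0
  (3Δ to stable)
t=17 Δ0: clk=1 d=1 c=0 a=0 b=1 e=1
  Δ1: clk:1→0, a:0→1, e:1→0
  Δ2: c:0→1, b:1→0
  Δ3: c:1→0
  (3Δ to stable)
t=18 Δ0: clk=0 d=1 c=0 a=1 b=0 e=0
  Δ1: clk:0→1, a:1→0, e:0→1
  Δ2: c:0→1, b:0→1
  Δ3: c:1→0
  (3Δ to stable)
t=19 Δ0: clk=1 d=1 c=0 a=0 b=1 e=1
  Δ1: clk:1→0, a:0→1, e:1→0
  Δ2: c:0→1, b:1→0
  Δ3: c:1→0
  (3Δ to stable)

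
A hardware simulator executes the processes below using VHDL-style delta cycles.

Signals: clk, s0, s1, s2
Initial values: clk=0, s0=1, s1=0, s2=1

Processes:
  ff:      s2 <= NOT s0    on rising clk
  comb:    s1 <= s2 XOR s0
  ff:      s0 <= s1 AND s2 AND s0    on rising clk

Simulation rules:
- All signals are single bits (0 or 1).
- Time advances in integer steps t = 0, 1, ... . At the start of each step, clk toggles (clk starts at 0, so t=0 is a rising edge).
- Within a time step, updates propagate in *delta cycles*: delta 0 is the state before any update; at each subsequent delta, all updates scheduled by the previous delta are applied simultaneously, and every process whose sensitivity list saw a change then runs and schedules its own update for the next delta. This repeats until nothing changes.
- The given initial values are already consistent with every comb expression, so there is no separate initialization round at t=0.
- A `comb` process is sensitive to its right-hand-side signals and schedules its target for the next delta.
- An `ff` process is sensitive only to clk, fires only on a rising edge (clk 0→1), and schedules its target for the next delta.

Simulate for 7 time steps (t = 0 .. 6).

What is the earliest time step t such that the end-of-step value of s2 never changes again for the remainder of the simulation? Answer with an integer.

2

t=0 Δ0: s1=0 s2=1 s0=1 clk=0
  Δ1: clk:0→1
  Δ2: s2:1→0, s0:1→0
  (2Δ to stable)
t=1 Δ0: s1=0 s2=0 s0=0 clk=1
  Δ1: clk:1→0
  (1Δ to stable)
t=2 Δ0: s1=0 s2=0 s0=0 clk=0
  Δ1: clk:0→1
  Δ2: s2:0→1
  Δ3: s1:0→1
  (3Δ to stable)
t=3 Δ0: s1=1 s2=1 s0=0 clk=1
  Δ1: clk:1→0
  (1Δ to stable)
t=4 Δ0: s1=1 s2=1 s0=0 clk=0
  Δ1: clk:0→1
  (1Δ to stable)
t=5 Δ0: s1=1 s2=1 s0=0 clk=1
  Δ1: clk:1→0
  (1Δ to stable)
t=6 Δ0: s1=1 s2=1 s0=0 clk=0
  Δ1: clk:0→1
  (1Δ to stable)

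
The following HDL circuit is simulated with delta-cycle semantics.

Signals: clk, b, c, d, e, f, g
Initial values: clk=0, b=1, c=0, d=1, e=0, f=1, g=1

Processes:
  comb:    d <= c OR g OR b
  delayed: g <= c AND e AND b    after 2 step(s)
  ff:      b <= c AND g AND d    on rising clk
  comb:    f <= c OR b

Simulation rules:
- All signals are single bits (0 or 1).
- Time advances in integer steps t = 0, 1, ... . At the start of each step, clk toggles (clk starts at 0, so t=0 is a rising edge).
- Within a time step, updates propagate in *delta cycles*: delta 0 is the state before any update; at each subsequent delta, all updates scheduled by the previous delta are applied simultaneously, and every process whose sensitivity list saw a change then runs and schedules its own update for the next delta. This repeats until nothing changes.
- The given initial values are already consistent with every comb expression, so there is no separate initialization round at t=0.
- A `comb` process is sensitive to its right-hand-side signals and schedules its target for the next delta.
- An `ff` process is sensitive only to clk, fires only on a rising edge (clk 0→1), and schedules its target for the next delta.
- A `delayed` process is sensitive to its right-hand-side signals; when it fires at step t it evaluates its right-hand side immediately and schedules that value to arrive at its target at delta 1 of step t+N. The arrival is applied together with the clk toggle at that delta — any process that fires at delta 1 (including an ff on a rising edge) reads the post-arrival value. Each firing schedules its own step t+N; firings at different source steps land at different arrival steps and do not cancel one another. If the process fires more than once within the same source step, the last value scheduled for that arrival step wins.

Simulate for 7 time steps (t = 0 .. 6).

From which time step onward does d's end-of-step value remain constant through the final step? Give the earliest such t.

t0.Δ0 clk=0 c=0 g=1 f=1 d=1 b=1 e=0
t0.Δ1 clk=1 c=0 g=1 f=1 d=1 b=1 e=0
t0.Δ2 clk=1 c=0 g=1 f=1 d=1 b=0 e=0
t0.Δ3 clk=1 c=0 g=1 f=0 d=1 b=0 e=0
t1.Δ0 clk=1 c=0 g=1 f=0 d=1 b=0 e=0
t1.Δ1 clk=0 c=0 g=1 f=0 d=1 b=0 e=0
t2.Δ0 clk=0 c=0 g=1 f=0 d=1 b=0 e=0
t2.Δ1 clk=1 c=0 g=0 f=0 d=1 b=0 e=0
t2.Δ2 clk=1 c=0 g=0 f=0 d=0 b=0 e=0
t3.Δ0 clk=1 c=0 g=0 f=0 d=0 b=0 e=0
t3.Δ1 clk=0 c=0 g=0 f=0 d=0 b=0 e=0
t4.Δ0 clk=0 c=0 g=0 f=0 d=0 b=0 e=0
t4.Δ1 clk=1 c=0 g=0 f=0 d=0 b=0 e=0
t5.Δ0 clk=1 c=0 g=0 f=0 d=0 b=0 e=0
t5.Δ1 clk=0 c=0 g=0 f=0 d=0 b=0 e=0
t6.Δ0 clk=0 c=0 g=0 f=0 d=0 b=0 e=0
t6.Δ1 clk=1 c=0 g=0 f=0 d=0 b=0 e=0

2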